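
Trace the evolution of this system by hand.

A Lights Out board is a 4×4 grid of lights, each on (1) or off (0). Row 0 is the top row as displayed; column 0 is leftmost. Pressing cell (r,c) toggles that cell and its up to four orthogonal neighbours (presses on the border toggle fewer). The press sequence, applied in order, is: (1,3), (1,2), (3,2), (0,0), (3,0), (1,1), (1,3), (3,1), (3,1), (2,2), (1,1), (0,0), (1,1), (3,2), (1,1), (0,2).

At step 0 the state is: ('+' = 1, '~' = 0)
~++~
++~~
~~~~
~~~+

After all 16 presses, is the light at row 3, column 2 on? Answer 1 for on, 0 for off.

[0] ~++~
++~~
~~~~
~~~+
[1] ~+++
++++
~~~+
~~~+
[2] ~+~+
+~~~
~~++
~~~+
[3] ~+~+
+~~~
~~~+
~++~
[4] +~~+
~~~~
~~~+
~++~
[5] +~~+
~~~~
+~~+
+~+~
[6] ++~+
+++~
++~+
+~+~
[7] ++~~
++~+
++~~
+~+~
[8] ++~~
++~+
+~~~
~+~~
[9] ++~~
++~+
++~~
+~+~
[10] ++~~
++++
+~++
+~~~
[11] +~~~
~~~+
++++
+~~~
[12] ~+~~
+~~+
++++
+~~~
[13] ~~~~
~+++
+~++
+~~~
[14] ~~~~
~+++
+~~+
++++
[15] ~+~~
+~~+
++~+
++++
[16] ~~++
+~++
++~+
++++

1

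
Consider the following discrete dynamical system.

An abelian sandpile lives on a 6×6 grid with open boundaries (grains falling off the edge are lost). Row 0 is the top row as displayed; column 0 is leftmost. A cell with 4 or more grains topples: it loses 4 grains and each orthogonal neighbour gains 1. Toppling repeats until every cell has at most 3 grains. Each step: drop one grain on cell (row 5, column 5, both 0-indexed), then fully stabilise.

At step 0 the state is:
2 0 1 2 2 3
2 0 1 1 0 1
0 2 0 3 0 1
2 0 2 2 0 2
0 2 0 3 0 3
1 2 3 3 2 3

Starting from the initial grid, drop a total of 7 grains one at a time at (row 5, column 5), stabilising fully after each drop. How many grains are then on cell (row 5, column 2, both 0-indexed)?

0) 2 0 1 2 2 3
2 0 1 1 0 1
0 2 0 3 0 1
2 0 2 2 0 2
0 2 0 3 0 3
1 2 3 3 2 3
1) 2 0 1 2 2 3
2 0 1 1 0 1
0 2 0 3 0 1
2 0 2 2 0 3
0 2 0 3 1 0
1 2 3 3 3 1
2) 2 0 1 2 2 3
2 0 1 1 0 1
0 2 0 3 0 1
2 0 2 2 0 3
0 2 0 3 1 0
1 2 3 3 3 2
3) 2 0 1 2 2 3
2 0 1 1 0 1
0 2 0 3 0 1
2 0 2 2 0 3
0 2 0 3 1 0
1 2 3 3 3 3
4) 2 0 1 2 2 3
2 0 1 1 0 1
0 2 0 3 0 1
2 0 2 3 0 3
0 2 2 0 3 1
1 3 0 2 1 1
5) 2 0 1 2 2 3
2 0 1 1 0 1
0 2 0 3 0 1
2 0 2 3 0 3
0 2 2 0 3 1
1 3 0 2 1 2
6) 2 0 1 2 2 3
2 0 1 1 0 1
0 2 0 3 0 1
2 0 2 3 0 3
0 2 2 0 3 1
1 3 0 2 1 3
7) 2 0 1 2 2 3
2 0 1 1 0 1
0 2 0 3 0 1
2 0 2 3 0 3
0 2 2 0 3 2
1 3 0 2 2 0

0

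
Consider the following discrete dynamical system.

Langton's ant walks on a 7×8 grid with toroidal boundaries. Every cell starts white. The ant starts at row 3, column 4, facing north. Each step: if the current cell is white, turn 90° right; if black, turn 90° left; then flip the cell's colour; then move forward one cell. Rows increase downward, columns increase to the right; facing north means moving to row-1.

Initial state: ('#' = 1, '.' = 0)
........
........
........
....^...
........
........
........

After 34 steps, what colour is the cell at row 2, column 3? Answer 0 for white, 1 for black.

1

t=0: ........
........
........
....^...
........
........
........
t=1: ........
........
........
....#>..
........
........
........
t=2: ........
........
........
....##..
.....v..
........
........
t=3: ........
........
........
....##..
....<#..
........
........
t=4: ........
........
........
....^#..
....##..
........
........
t=5: ........
........
........
...<.#..
....##..
........
........
t=6: ........
........
...^....
...#.#..
....##..
........
........
t=7: ........
........
...#>...
...#.#..
....##..
........
........
t=8: ........
........
...##...
...#v#..
....##..
........
........
t=9: ........
........
...##...
...<##..
....##..
........
........
t=10: ........
........
...##...
....##..
...v##..
........
........
t=11: ........
........
...##...
....##..
..<###..
........
........
t=12: ........
........
...##...
..^.##..
..####..
........
........
t=13: ........
........
...##...
..#>##..
..####..
........
........
t=14: ........
........
...##...
..####..
..#v##..
........
........
t=15: ........
........
...##...
..####..
..#.>#..
........
........
t=16: ........
........
...##...
..##^#..
..#..#..
........
........
t=17: ........
........
...##...
..#<.#..
..#..#..
........
........
t=18: ........
........
...##...
..#..#..
..#v.#..
........
........
t=19: ........
........
...##...
..#..#..
..<#.#..
........
........
t=20: ........
........
...##...
..#..#..
...#.#..
..v.....
........
t=21: ........
........
...##...
..#..#..
...#.#..
.<#.....
........
t=22: ........
........
...##...
..#..#..
.^.#.#..
.##.....
........
t=23: ........
........
...##...
..#..#..
.#>#.#..
.##.....
........
t=24: ........
........
...##...
..#..#..
.###.#..
.#v.....
........
t=25: ........
........
...##...
..#..#..
.###.#..
.#.>....
........
t=26: ........
........
...##...
..#..#..
.###.#..
.#.#....
...v....
t=27: ........
........
...##...
..#..#..
.###.#..
.#.#....
..<#....
t=28: ........
........
...##...
..#..#..
.###.#..
.#^#....
..##....
t=29: ........
........
...##...
..#..#..
.###.#..
.##>....
..##....
t=30: ........
........
...##...
..#..#..
.##^.#..
.##.....
..##....
t=31: ........
........
...##...
..#..#..
.#<..#..
.##.....
..##....
t=32: ........
........
...##...
..#..#..
.#...#..
.#v.....
..##....
t=33: ........
........
...##...
..#..#..
.#...#..
.#.>....
..##....
t=34: ........
........
...##...
..#..#..
.#...#..
.#.#....
..#v....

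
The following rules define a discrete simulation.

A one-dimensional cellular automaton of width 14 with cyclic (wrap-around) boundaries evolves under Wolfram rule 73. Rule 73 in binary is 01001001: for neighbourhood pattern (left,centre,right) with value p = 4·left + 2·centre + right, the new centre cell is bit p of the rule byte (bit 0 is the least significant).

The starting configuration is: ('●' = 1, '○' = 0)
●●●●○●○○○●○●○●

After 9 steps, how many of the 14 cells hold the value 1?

5

[0] ●●●●○●○○○●○●○●
[1] ○○○●○○○●○○○○○●
[2] ○●○○○●○○○●●●○○
[3] ○○○●○○○●○●○●○●
[4] ○●○○○●○○○○○○○○
[5] ○○○●○○○●●●●●●●
[6] ○●○○○●○●○○○○○●
[7] ○○○●○○○○○●●●○○
[8] ●●○○○●●●○●○●○●
[9] ○●○●○●○●○○○○○●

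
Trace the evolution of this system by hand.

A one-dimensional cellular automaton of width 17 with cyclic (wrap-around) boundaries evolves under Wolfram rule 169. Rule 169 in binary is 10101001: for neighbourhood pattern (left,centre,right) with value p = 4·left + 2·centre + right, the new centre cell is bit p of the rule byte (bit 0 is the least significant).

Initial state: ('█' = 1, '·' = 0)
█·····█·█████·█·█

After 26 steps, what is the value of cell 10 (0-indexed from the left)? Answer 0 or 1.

gen 0: █·····█·█████·█·█
gen 1: ··███··█████·█·██
gen 2: ··██···████·█·██·
gen 3: █·█··█·███·█·██··
gen 4: ·█····███·█·██···
gen 5: ···██·██·█·██··██
gen 6: ·█·█·██·█·██···█·
gen 7: ··█·██·█·██··█···
gen 8: █··██·█·██·····██
gen 9: ···█·█·██··███·██
gen 10: ·█··█·██···██·██·
gen 11: ·····██··█·█·██··
gen 12: ████·█····█·██··█
gen 13: ███·█··██··██···█
gen 14: ██·█···█···█··█·█
gen 15: █·█··█···█·····██
gen 16: ·█·····█···███·██
gen 17: █··███···█·██·██·
gen 18: ···██··█··██·██·█
gen 19: ·█·█······█·██·█·
gen 20: ··█··████··██·█··
gen 21: █····███···█·█··█
gen 22: ··██·██··█··█···█
gen 23: ··█·██········█··
gen 24: █··██··██████···█
gen 25: ···█···█████··█·█
gen 26: ·█···█·████····█·

1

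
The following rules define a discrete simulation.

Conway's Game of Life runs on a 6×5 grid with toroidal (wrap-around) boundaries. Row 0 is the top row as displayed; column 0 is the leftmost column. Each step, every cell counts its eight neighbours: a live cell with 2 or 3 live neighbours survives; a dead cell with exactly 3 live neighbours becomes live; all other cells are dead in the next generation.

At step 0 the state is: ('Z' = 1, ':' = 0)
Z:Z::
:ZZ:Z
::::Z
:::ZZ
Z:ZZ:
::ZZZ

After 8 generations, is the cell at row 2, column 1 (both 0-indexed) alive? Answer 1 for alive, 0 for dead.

[0] Z:Z::
:ZZ:Z
::::Z
:::ZZ
Z:ZZ:
::ZZZ
[1] Z::::
:ZZ:Z
::Z:Z
Z:Z::
ZZ:::
Z::::
[2] Z:::Z
:ZZ:Z
::Z:Z
Z:ZZZ
Z:::Z
Z:::Z
[3] :::::
:ZZ:Z
:::::
::Z::
:::::
:Z:Z:
[4] ZZ:Z:
:::::
:ZZZ:
:::::
::Z::
:::::
[5] :::::
Z::ZZ
::Z::
:Z:Z:
:::::
:ZZ::
[6] ZZZZZ
:::ZZ
ZZZ::
::Z::
:Z:::
:::::
[7] ZZZ::
:::::
ZZZ:Z
Z:Z::
:::::
:::ZZ
[8] ZZZZZ
:::ZZ
Z:ZZZ
Z:ZZZ
:::ZZ
ZZZZZ

0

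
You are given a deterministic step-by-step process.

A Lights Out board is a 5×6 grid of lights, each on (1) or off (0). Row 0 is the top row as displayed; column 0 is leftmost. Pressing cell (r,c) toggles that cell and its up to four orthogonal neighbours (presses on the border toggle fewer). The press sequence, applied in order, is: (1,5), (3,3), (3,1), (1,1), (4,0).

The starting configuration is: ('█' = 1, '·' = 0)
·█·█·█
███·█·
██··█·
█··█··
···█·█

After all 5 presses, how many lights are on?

12

t=0: ·█·█·█
███·█·
██··█·
█··█··
···█·█
t=1: ·█·█··
███··█
██··██
█··█··
···█·█
t=2: ·█·█··
███··█
██·███
█·█·█·
·····█
t=3: ·█·█··
███··█
█··███
·█··█·
·█···█
t=4: ···█··
·····█
██·███
·█··█·
·█···█
t=5: ···█··
·····█
██·███
██··█·
█····█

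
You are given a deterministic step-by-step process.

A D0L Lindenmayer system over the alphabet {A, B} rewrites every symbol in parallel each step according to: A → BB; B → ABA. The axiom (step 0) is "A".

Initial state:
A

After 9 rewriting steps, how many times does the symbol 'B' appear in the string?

2330

step 0: A
step 1: BB
step 2: ABAABA
step 3: BBABABBBBABABB
step 4: ABAABABBABABBABAABAABAABABBABABBABAABA
step 5: BBABABBBBABABBABAABABBABABBABAABABBABABBBBABABBBBABABBBBABABBABAABABBABABBABAABABBABABBBBABABB
step 6: ABAABABBABABBABAABAABAABABBABABBABAABABBABABBBBABABBABAABA…ABAABABBABABBBBABABBABAABABBABABBABAABAABAABABBABABBABAABA  (len 246)
step 7: BBABABBBBABABBABAABABBABABBABAABABBABABBBBABABBBBABABBBBAB…BABBBBABABBBBABABBBBABABBABAABABBABABBABAABABBABABBBBABABB  (len 622)
step 8: ABAABABBABABBABAABAABAABABBABABBABAABABBABABBBBABABBABAABA…ABAABABBABABBBBABABBABAABABBABABBABAABAABAABABBABABBABAABA  (len 1606)
step 9: BBABABBBBABABBABAABABBABABBABAABABBABABBBBABABBBBABABBBBAB…BABBBBABABBBBABABBBBABABBABAABABBABABBABAABABBABABBBBABABB  (len 4094)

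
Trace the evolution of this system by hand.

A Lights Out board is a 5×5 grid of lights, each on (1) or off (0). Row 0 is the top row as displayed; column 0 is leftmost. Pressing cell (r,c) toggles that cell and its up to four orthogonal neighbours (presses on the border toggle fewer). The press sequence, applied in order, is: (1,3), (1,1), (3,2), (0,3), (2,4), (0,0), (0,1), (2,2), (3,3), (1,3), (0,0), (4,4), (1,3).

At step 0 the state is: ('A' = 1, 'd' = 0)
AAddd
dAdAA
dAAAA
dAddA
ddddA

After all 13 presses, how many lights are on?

12

gen 0: AAddd
dAdAA
dAAAA
dAddA
ddddA
gen 1: AAdAd
dAAdd
dAAdA
dAddA
ddddA
gen 2: AddAd
Adddd
ddAdA
dAddA
ddddA
gen 3: AddAd
Adddd
ddddA
ddAAA
ddAdA
gen 4: AdAdA
AddAd
ddddA
ddAAA
ddAdA
gen 5: AdAdA
AddAA
dddAd
ddAAd
ddAdA
gen 6: dAAdA
dddAA
dddAd
ddAAd
ddAdA
gen 7: AdddA
dAdAA
dddAd
ddAAd
ddAdA
gen 8: AdddA
dAAAA
dAAdd
dddAd
ddAdA
gen 9: AdddA
dAAAA
dAAAd
ddAdA
ddAAA
gen 10: AddAA
dAddd
dAAdd
ddAdA
ddAAA
gen 11: dAdAA
AAddd
dAAdd
ddAdA
ddAAA
gen 12: dAdAA
AAddd
dAAdd
ddAdd
ddAdd
gen 13: dAddA
AAAAA
dAAAd
ddAdd
ddAdd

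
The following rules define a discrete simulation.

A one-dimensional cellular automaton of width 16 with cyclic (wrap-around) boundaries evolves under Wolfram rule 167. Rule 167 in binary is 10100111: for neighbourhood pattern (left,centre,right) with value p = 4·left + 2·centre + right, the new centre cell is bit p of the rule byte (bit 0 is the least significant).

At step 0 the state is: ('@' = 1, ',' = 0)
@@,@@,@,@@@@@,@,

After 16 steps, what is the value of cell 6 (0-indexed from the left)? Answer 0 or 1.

1

t=0: @@,@@,@,@@@@@,@,
t=1: ,,@,,@@@,@@@,@@@
t=2: ,@@,@,@,@,@,@,@,
t=3: @,,@@@@@@@@@@@@,
t=4: @,@,@@@@@@@@@@,@
t=5: ,@@@,@@@@@@@@,@,
t=6: @,@,@,@@@@@@,@@,
t=7: @@@@@@,@@@@,@,,@
t=8: @@@@@,@,@@,@@,@,
t=9: ,@@@,@@@,,@,,@@@
t=10: @,@,@,@,,@@,@,@,
t=11: @@@@@@@,@,,@@@@@
t=12: @@@@@@,@@,@,@@@@
t=13: @@@@@,@,,@@@,@@@
t=14: @@@@,@@,@,@,@,@@
t=15: @@@,@,,@@@@@@@,@
t=16: @@,@@,@,@@@@@,@,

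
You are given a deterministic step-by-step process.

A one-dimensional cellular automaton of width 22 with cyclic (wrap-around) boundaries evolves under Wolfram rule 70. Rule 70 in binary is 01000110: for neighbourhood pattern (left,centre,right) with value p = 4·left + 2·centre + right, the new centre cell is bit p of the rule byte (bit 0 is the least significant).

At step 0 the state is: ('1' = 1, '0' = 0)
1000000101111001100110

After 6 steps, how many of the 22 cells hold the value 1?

[0] 1000000101111001100110
[1] 1000001100001010101010
[2] 1000010100011010101010
[3] 1000110100101010101010
[4] 1001010101101010101010
[5] 1011010100101010101010
[6] 1001010101101010101010

11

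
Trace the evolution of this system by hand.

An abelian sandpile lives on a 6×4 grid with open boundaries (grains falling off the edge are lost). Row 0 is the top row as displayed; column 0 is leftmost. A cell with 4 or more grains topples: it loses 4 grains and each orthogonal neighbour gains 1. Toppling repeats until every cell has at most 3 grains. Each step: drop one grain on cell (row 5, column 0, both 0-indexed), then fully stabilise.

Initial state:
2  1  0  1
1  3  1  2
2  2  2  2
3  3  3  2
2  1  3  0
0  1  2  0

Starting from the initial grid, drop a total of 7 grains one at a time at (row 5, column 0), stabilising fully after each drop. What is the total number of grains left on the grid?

44

gen 0: 2  1  0  1
1  3  1  2
2  2  2  2
3  3  3  2
2  1  3  0
0  1  2  0
gen 1: 2  1  0  1
1  3  1  2
2  2  2  2
3  3  3  2
2  1  3  0
1  1  2  0
gen 2: 2  1  0  1
1  3  1  2
2  2  2  2
3  3  3  2
2  1  3  0
2  1  2  0
gen 3: 2  1  0  1
1  3  1  2
2  2  2  2
3  3  3  2
2  1  3  0
3  1  2  0
gen 4: 2  1  0  1
1  3  1  2
2  2  2  2
3  3  3  2
3  1  3  0
0  2  2  0
gen 5: 2  1  0  1
1  3  1  2
2  2  2  2
3  3  3  2
3  1  3  0
1  2  2  0
gen 6: 2  1  0  1
1  3  1  2
2  2  2  2
3  3  3  2
3  1  3  0
2  2  2  0
gen 7: 2  1  0  1
1  3  1  2
2  2  2  2
3  3  3  2
3  1  3  0
3  2  2  0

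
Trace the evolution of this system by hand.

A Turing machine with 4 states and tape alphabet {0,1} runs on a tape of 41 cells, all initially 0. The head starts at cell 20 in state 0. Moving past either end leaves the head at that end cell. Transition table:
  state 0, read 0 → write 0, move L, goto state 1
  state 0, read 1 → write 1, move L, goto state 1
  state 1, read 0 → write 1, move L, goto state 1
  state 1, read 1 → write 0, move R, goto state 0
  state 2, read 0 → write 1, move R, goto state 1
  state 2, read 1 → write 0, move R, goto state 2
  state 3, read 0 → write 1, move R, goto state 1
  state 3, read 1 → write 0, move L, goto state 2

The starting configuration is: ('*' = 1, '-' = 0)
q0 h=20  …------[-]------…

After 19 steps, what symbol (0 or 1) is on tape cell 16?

1

t=0: q0 h=20  …------[-]------…
t=1: q1 h=19  …------[-]------…
t=2: q1 h=18  …------[-]*-----…
t=3: q1 h=17  …------[-]**----…
t=4: q1 h=16  …------[-]***---…
t=5: q1 h=15  …------[-]****--…
t=6: q1 h=14  …------[-]*****-…
t=7: q1 h=13  …------[-]******…
t=8: q1 h=12  …------[-]******…
t=9: q1 h=11  …------[-]******…
t=10: q1 h=10  …------[-]******…
t=11: q1 h= 9  …------[-]******…
t=12: q1 h= 8  …------[-]******…
t=13: q1 h= 7  …------[-]******…
t=14: q1 h= 6  |------[-]******…
t=15: q1 h= 5  |-----[-]******…
t=16: q1 h= 4  |----[-]******…
t=17: q1 h= 3  |---[-]******…
t=18: q1 h= 2  |--[-]******…
t=19: q1 h= 1  |-[-]******…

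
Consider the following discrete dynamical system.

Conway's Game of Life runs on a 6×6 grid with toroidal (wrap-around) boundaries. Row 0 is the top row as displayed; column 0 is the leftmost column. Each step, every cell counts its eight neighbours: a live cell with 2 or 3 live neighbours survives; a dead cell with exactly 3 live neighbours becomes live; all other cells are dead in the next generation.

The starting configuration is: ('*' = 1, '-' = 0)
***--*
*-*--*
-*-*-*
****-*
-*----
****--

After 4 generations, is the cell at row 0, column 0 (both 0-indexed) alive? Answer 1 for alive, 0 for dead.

1

0) ***--*
*-*--*
-*-*-*
****-*
-*----
****--
1) ----*-
---*--
---*--
---*-*
----**
---*-*
2) ---**-
---**-
--**--
---*-*
*--*-*
---*-*
3) --*--*
------
--*---
*--*-*
*-**-*
*-**-*
4) ******
------
------
*--*-*
------
------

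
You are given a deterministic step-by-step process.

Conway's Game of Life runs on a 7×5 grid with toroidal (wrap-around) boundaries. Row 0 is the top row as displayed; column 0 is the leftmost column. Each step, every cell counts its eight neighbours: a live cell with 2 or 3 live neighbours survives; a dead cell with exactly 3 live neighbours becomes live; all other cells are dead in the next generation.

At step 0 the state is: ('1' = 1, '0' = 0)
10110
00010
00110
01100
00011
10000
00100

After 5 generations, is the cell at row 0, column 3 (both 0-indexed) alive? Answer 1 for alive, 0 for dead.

k=0  10110
00010
00110
01100
00011
10000
00100
k=1  01111
01000
01010
01001
11111
00011
00111
k=2  01001
01001
01000
00000
01000
00000
01000
k=3  01100
01100
10000
00000
00000
00000
10000
k=4  10100
10100
01000
00000
00000
00000
01000
k=5  10100
10100
01000
00000
00000
00000
01000

0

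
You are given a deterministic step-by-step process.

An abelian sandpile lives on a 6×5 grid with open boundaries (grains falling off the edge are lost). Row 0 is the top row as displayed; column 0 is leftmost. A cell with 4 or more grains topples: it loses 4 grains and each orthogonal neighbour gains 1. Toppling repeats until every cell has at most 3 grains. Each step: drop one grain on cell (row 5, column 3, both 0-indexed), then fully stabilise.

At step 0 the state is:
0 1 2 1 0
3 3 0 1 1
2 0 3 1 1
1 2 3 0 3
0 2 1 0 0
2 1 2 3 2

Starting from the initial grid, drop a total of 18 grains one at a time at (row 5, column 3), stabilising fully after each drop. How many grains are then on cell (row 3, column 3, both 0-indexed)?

k=0  0 1 2 1 0
3 3 0 1 1
2 0 3 1 1
1 2 3 0 3
0 2 1 0 0
2 1 2 3 2
k=1  0 1 2 1 0
3 3 0 1 1
2 0 3 1 1
1 2 3 0 3
0 2 1 1 0
2 1 3 0 3
k=2  0 1 2 1 0
3 3 0 1 1
2 0 3 1 1
1 2 3 0 3
0 2 1 1 0
2 1 3 1 3
k=3  0 1 2 1 0
3 3 0 1 1
2 0 3 1 1
1 2 3 0 3
0 2 1 1 0
2 1 3 2 3
k=4  0 1 2 1 0
3 3 0 1 1
2 0 3 1 1
1 2 3 0 3
0 2 1 1 0
2 1 3 3 3
k=5  0 1 2 1 0
3 3 0 1 1
2 0 3 1 1
1 2 3 0 3
0 2 2 2 1
2 2 0 2 0
k=6  0 1 2 1 0
3 3 0 1 1
2 0 3 1 1
1 2 3 0 3
0 2 2 2 1
2 2 0 3 0
k=7  0 1 2 1 0
3 3 0 1 1
2 0 3 1 1
1 2 3 0 3
0 2 2 3 1
2 2 1 0 1
k=8  0 1 2 1 0
3 3 0 1 1
2 0 3 1 1
1 2 3 0 3
0 2 2 3 1
2 2 1 1 1
k=9  0 1 2 1 0
3 3 0 1 1
2 0 3 1 1
1 2 3 0 3
0 2 2 3 1
2 2 1 2 1
k=10  0 1 2 1 0
3 3 0 1 1
2 0 3 1 1
1 2 3 0 3
0 2 2 3 1
2 2 1 3 1
k=11  0 1 2 1 0
3 3 0 1 1
2 0 3 1 1
1 2 3 1 3
0 2 3 0 2
2 2 2 1 2
k=12  0 1 2 1 0
3 3 0 1 1
2 0 3 1 1
1 2 3 1 3
0 2 3 0 2
2 2 2 2 2
k=13  0 1 2 1 0
3 3 0 1 1
2 0 3 1 1
1 2 3 1 3
0 2 3 0 2
2 2 2 3 2
k=14  0 1 2 1 0
3 3 0 1 1
2 0 3 1 1
1 2 3 1 3
0 2 3 1 2
2 2 3 0 3
k=15  0 1 2 1 0
3 3 0 1 1
2 0 3 1 1
1 2 3 1 3
0 2 3 1 2
2 2 3 1 3
k=16  0 1 2 1 0
3 3 0 1 1
2 0 3 1 1
1 2 3 1 3
0 2 3 1 2
2 2 3 2 3
k=17  0 1 2 1 0
3 3 0 1 1
2 0 3 1 1
1 2 3 1 3
0 2 3 1 2
2 2 3 3 3
k=18  0 1 2 1 0
3 3 1 1 1
2 1 0 2 1
1 3 1 2 3
0 3 1 3 3
2 3 1 2 0

2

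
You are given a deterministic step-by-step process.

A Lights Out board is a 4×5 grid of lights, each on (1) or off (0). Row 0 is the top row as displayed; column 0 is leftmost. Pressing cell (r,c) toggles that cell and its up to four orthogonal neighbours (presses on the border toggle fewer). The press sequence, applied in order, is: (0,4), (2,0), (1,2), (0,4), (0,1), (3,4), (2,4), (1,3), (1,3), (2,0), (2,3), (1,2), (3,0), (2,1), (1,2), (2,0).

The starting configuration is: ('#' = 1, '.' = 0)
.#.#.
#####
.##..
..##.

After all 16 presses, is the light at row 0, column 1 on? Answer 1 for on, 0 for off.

0

t=0: .#.#.
#####
.##..
..##.
t=1: .#..#
####.
.##..
..##.
t=2: .#..#
.###.
#.#..
#.##.
t=3: .##.#
.....
#....
#.##.
t=4: .###.
....#
#....
#.##.
t=5: #..#.
.#..#
#....
#.##.
t=6: #..#.
.#..#
#...#
#.#.#
t=7: #..#.
.#...
#..#.
#.#..
t=8: #....
.####
#....
#.#..
t=9: #..#.
.#...
#..#.
#.#..
t=10: #..#.
##...
.#.#.
..#..
t=11: #..#.
##.#.
.##.#
..##.
t=12: #.##.
#.#..
.#..#
..##.
t=13: #.##.
#.#..
##..#
####.
t=14: #.##.
###..
..#.#
#.##.
t=15: #..#.
#..#.
....#
#.##.
t=16: #..#.
...#.
##..#
..##.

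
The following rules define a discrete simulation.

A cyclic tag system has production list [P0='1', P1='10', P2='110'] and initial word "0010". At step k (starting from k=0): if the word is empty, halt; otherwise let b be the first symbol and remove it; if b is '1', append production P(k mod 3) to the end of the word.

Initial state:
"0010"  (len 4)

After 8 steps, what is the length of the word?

t=0: "0010"  (len 4)
t=1: "010"  (len 3)
t=2: "10"  (len 2)
t=3: "0110"  (len 4)
t=4: "110"  (len 3)
t=5: "1010"  (len 4)
t=6: "010110"  (len 6)
t=7: "10110"  (len 5)
t=8: "011010"  (len 6)

6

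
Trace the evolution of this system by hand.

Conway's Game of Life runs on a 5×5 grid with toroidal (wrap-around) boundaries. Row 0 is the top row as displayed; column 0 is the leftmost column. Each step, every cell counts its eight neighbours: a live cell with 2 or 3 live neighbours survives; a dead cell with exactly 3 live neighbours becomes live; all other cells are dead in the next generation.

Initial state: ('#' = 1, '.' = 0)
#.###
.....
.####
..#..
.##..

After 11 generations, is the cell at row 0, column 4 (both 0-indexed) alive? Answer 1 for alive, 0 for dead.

0) #.###
.....
.####
..#..
.##..
1) #.###
.....
.###.
#....
#...#
2) ##.#.
#....
.##..
#.##.
.....
3) ##..#
#...#
#.###
..##.
#..#.
4) .#.#.
..#..
#.#..
#....
#..#.
5) .#.##
..##.
.....
#....
###..
6) ....#
..###
.....
#....
..##.
7) ....#
...##
...##
.....
...##
8) #....
#....
...##
.....
...##
9) #....
#....
....#
.....
....#
10) #...#
#...#
.....
.....
.....
11) #...#
#...#
.....
.....
.....

1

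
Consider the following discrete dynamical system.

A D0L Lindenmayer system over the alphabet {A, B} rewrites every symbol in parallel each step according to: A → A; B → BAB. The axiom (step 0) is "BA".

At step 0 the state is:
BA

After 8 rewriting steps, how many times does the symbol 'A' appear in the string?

256

step 0: BA
step 1: BABA
step 2: BABABABA
step 3: BABABABABABABABA
step 4: BABABABABABABABABABABABABABABABA
step 5: BABABABABABABABABABABABABABABABABABABABABABABABABABABABABABABABA
step 6: BABABABABABABABABABABABABABABABABABABABABABABABABABABABABA…BABABABABABABABABABABABABABABABABABABABABABABABABABABABABA  (len 128)
step 7: BABABABABABABABABABABABABABABABABABABABABABABABABABABABABA…BABABABABABABABABABABABABABABABABABABABABABABABABABABABABA  (len 256)
step 8: BABABABABABABABABABABABABABABABABABABABABABABABABABABABABA…BABABABABABABABABABABABABABABABABABABABABABABABABABABABABA  (len 512)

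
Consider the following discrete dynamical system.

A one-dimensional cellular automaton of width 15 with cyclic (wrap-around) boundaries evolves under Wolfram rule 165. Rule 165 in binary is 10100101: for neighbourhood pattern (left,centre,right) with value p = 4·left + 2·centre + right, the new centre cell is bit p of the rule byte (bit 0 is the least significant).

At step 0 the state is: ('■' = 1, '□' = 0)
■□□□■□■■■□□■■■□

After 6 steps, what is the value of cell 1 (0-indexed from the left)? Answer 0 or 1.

0

t=0: ■□□□■□■■■□□■■■□
t=1: ■□■□■■□■□□□□■□■
t=2: □■■■□□■■□■■□■■□
t=3: □□■□□□□□■□□■□□□
t=4: ■□■□■■■□■□□■□■■
t=5: □■■■□■□■■□□■■□■
t=6: ■□■□■■■□□□□□□■■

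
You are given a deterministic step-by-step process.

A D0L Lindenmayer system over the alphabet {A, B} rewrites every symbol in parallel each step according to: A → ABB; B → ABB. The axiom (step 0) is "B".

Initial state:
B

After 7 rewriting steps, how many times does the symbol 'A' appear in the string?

k=0  B
k=1  ABB
k=2  ABBABBABB
k=3  ABBABBABBABBABBABBABBABBABB
k=4  ABBABBABBABBABBABBABBABBABBABBABBABBABBABBABBABBABBABBABBABBABBABBABBABBABBABBABB
k=5  ABBABBABBABBABBABBABBABBABBABBABBABBABBABBABBABBABBABBABBA…BABBABBABBABBABBABBABBABBABBABBABBABBABBABBABBABBABBABBABB  (len 243)
k=6  ABBABBABBABBABBABBABBABBABBABBABBABBABBABBABBABBABBABBABBA…BABBABBABBABBABBABBABBABBABBABBABBABBABBABBABBABBABBABBABB  (len 729)
k=7  ABBABBABBABBABBABBABBABBABBABBABBABBABBABBABBABBABBABBABBA…BABBABBABBABBABBABBABBABBABBABBABBABBABBABBABBABBABBABBABB  (len 2187)

729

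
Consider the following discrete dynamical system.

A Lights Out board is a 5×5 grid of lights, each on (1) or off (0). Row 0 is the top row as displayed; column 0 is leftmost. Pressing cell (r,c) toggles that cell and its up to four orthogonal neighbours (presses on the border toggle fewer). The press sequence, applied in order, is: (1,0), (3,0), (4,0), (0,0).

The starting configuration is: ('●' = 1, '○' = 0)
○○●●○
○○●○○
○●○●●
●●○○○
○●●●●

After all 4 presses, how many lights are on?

12

t=0: ○○●●○
○○●○○
○●○●●
●●○○○
○●●●●
t=1: ●○●●○
●●●○○
●●○●●
●●○○○
○●●●●
t=2: ●○●●○
●●●○○
○●○●●
○○○○○
●●●●●
t=3: ●○●●○
●●●○○
○●○●●
●○○○○
○○●●●
t=4: ○●●●○
○●●○○
○●○●●
●○○○○
○○●●●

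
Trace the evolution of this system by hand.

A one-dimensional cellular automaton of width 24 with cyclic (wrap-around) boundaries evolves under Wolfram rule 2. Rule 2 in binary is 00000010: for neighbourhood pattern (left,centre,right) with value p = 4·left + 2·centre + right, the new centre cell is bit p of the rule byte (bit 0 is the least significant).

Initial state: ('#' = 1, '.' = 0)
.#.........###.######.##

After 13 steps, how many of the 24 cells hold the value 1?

step 0: .#.........###.######.##
step 1: ..........#.............
step 2: .........#..............
step 3: ........#...............
step 4: .......#................
step 5: ......#.................
step 6: .....#..................
step 7: ....#...................
step 8: ...#....................
step 9: ..#.....................
step 10: .#......................
step 11: #.......................
step 12: .......................#
step 13: ......................#.

1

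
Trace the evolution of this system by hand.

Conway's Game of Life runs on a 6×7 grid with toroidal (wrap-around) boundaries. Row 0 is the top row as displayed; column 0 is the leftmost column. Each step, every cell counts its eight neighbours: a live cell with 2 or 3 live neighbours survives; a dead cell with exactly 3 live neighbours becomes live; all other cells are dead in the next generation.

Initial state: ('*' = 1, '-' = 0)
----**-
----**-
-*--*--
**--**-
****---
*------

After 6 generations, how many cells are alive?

6

gen 0: ----**-
----**-
-*--*--
**--**-
****---
*------
gen 1: ----***
---*---
**-*--*
----***
--***--
*-***-*
gen 2: *-*---*
--**---
*-**--*
-*----*
***----
***---*
gen 3: ------*
-------
*--*--*
---*--*
-------
---*---
gen 4: -------
*-----*
*-----*
*-----*
-------
-------
gen 5: -------
*-----*
-*---*-
*-----*
-------
-------
gen 6: -------
*-----*
-*---*-
*-----*
-------
-------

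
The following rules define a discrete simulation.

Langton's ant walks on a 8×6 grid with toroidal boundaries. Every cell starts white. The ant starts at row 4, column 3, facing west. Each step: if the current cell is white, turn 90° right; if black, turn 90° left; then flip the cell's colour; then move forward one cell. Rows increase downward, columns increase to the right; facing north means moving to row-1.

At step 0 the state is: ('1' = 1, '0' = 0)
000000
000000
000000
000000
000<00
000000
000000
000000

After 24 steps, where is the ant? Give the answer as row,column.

k=0  000000
000000
000000
000000
000<00
000000
000000
000000
k=1  000000
000000
000000
000^00
000100
000000
000000
000000
k=2  000000
000000
000000
0001>0
000100
000000
000000
000000
k=3  000000
000000
000000
000110
0001v0
000000
000000
000000
k=4  000000
000000
000000
000110
000<10
000000
000000
000000
k=5  000000
000000
000000
000110
000010
000v00
000000
000000
k=6  000000
000000
000000
000110
000010
00<100
000000
000000
k=7  000000
000000
000000
000110
00^010
001100
000000
000000
k=8  000000
000000
000000
000110
001>10
001100
000000
000000
k=9  000000
000000
000000
000110
001110
001v00
000000
000000
k=10  000000
000000
000000
000110
001110
0010>0
000000
000000
k=11  000000
000000
000000
000110
001110
001010
0000v0
000000
k=12  000000
000000
000000
000110
001110
001010
000<10
000000
k=13  000000
000000
000000
000110
001110
001^10
000110
000000
k=14  000000
000000
000000
000110
001110
0011>0
000110
000000
k=15  000000
000000
000000
000110
0011^0
001100
000110
000000
k=16  000000
000000
000000
000110
001<00
001100
000110
000000
k=17  000000
000000
000000
000110
001000
001v00
000110
000000
k=18  000000
000000
000000
000110
001000
0010>0
000110
000000
k=19  000000
000000
000000
000110
001000
001010
0001v0
000000
k=20  000000
000000
000000
000110
001000
001010
00010>
000000
k=21  000000
000000
000000
000110
001000
001010
000101
00000v
k=22  000000
000000
000000
000110
001000
001010
000101
0000<1
k=23  000000
000000
000000
000110
001000
001010
0001^1
000011
k=24  000000
000000
000000
000110
001000
001010
00011>
000011

6,5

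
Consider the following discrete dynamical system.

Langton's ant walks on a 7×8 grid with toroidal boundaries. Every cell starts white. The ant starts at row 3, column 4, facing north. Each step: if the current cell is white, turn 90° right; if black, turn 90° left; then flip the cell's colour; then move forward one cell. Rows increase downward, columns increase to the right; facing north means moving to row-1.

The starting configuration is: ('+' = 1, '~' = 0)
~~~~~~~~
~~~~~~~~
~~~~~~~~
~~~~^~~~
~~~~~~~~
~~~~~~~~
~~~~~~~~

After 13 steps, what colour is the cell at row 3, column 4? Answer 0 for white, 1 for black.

1

[0] ~~~~~~~~
~~~~~~~~
~~~~~~~~
~~~~^~~~
~~~~~~~~
~~~~~~~~
~~~~~~~~
[1] ~~~~~~~~
~~~~~~~~
~~~~~~~~
~~~~+>~~
~~~~~~~~
~~~~~~~~
~~~~~~~~
[2] ~~~~~~~~
~~~~~~~~
~~~~~~~~
~~~~++~~
~~~~~v~~
~~~~~~~~
~~~~~~~~
[3] ~~~~~~~~
~~~~~~~~
~~~~~~~~
~~~~++~~
~~~~<+~~
~~~~~~~~
~~~~~~~~
[4] ~~~~~~~~
~~~~~~~~
~~~~~~~~
~~~~^+~~
~~~~++~~
~~~~~~~~
~~~~~~~~
[5] ~~~~~~~~
~~~~~~~~
~~~~~~~~
~~~<~+~~
~~~~++~~
~~~~~~~~
~~~~~~~~
[6] ~~~~~~~~
~~~~~~~~
~~~^~~~~
~~~+~+~~
~~~~++~~
~~~~~~~~
~~~~~~~~
[7] ~~~~~~~~
~~~~~~~~
~~~+>~~~
~~~+~+~~
~~~~++~~
~~~~~~~~
~~~~~~~~
[8] ~~~~~~~~
~~~~~~~~
~~~++~~~
~~~+v+~~
~~~~++~~
~~~~~~~~
~~~~~~~~
[9] ~~~~~~~~
~~~~~~~~
~~~++~~~
~~~<++~~
~~~~++~~
~~~~~~~~
~~~~~~~~
[10] ~~~~~~~~
~~~~~~~~
~~~++~~~
~~~~++~~
~~~v++~~
~~~~~~~~
~~~~~~~~
[11] ~~~~~~~~
~~~~~~~~
~~~++~~~
~~~~++~~
~~<+++~~
~~~~~~~~
~~~~~~~~
[12] ~~~~~~~~
~~~~~~~~
~~~++~~~
~~^~++~~
~~++++~~
~~~~~~~~
~~~~~~~~
[13] ~~~~~~~~
~~~~~~~~
~~~++~~~
~~+>++~~
~~++++~~
~~~~~~~~
~~~~~~~~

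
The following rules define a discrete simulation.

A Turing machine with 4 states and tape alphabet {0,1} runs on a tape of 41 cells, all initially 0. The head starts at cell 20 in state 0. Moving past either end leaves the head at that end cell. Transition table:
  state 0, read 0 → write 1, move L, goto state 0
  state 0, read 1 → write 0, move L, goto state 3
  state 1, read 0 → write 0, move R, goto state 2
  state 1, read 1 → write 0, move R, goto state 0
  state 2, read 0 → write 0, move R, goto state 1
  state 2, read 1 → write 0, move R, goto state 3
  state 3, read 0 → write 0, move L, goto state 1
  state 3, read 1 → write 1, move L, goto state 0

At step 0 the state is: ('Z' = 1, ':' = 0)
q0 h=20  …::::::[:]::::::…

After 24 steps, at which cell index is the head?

1

k=0  q0 h=20  …::::::[:]::::::…
k=1  q0 h=19  …::::::[:]Z:::::…
k=2  q0 h=18  …::::::[:]ZZ::::…
k=3  q0 h=17  …::::::[:]ZZZ:::…
k=4  q0 h=16  …::::::[:]ZZZZ::…
k=5  q0 h=15  …::::::[:]ZZZZZ:…
k=6  q0 h=14  …::::::[:]ZZZZZZ…
k=7  q0 h=13  …::::::[:]ZZZZZZ…
k=8  q0 h=12  …::::::[:]ZZZZZZ…
k=9  q0 h=11  …::::::[:]ZZZZZZ…
k=10  q0 h=10  …::::::[:]ZZZZZZ…
k=11  q0 h= 9  …::::::[:]ZZZZZZ…
k=12  q0 h= 8  …::::::[:]ZZZZZZ…
k=13  q0 h= 7  …::::::[:]ZZZZZZ…
k=14  q0 h= 6  |::::::[:]ZZZZZZ…
k=15  q0 h= 5  |:::::[:]ZZZZZZ…
k=16  q0 h= 4  |::::[:]ZZZZZZ…
k=17  q0 h= 3  |:::[:]ZZZZZZ…
k=18  q0 h= 2  |::[:]ZZZZZZ…
k=19  q0 h= 1  |:[:]ZZZZZZ…
k=20  q0 h= 0  |[:]ZZZZZZ…
k=21  q0 h= 0  |[Z]ZZZZZZ…
k=22  q3 h= 0  |[:]ZZZZZZ…
k=23  q1 h= 0  |[:]ZZZZZZ…
k=24  q2 h= 1  |:[Z]ZZZZZZ…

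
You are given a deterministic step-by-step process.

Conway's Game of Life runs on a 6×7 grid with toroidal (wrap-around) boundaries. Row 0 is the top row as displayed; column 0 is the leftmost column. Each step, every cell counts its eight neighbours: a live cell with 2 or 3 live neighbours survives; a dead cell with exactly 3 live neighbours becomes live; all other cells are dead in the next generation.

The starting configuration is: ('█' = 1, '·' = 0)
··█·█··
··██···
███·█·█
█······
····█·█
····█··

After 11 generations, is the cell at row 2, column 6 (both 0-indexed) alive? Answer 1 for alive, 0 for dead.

0

gen 0: ··█·█··
··██···
███·█·█
█······
····█·█
····█··
gen 1: ··█·█··
█···██·
█·█···█
···█···
·····█·
····█··
gen 2: ····█··
█···██·
██·████
······█
····█··
···███·
gen 3: ······█
██·····
·█·█···
···█··█
···██··
···█·█·
gen 4: █·····█
███····
·█·····
···█···
··██·█·
···█·█·
gen 5: █·█···█
··█···█
██·····
···██··
··██···
··██·█·
gen 6: █·█··██
··█···█
████···
·█·██··
·······
····█·█
gen 7: ██·█···
·····█·
█···█··
██·██··
···███·
█·····█
gen 8: ██·····
██··█·█
██·████
███···█
·███·█·
████·██
gen 9: ···██··
···██··
···██··
·······
·····█·
···█·█·
gen 10: ··█··█·
··█··█·
···██··
····█··
····█··
···█·█·
gen 11: ··██·██
··█··█·
···███·
····██·
···███·
···█·█·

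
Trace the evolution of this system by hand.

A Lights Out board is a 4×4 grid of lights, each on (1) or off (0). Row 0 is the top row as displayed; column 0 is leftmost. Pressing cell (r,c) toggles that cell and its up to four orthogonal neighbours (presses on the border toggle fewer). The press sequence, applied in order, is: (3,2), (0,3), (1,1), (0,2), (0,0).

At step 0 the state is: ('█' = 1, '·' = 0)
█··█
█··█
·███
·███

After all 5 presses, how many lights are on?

k=0  █··█
█··█
·███
·███
k=1  █··█
█··█
·█·█
····
k=2  █·█·
█···
·█·█
····
k=3  ███·
·██·
···█
····
k=4  █··█
·█··
···█
····
k=5  ·█·█
██··
···█
····

5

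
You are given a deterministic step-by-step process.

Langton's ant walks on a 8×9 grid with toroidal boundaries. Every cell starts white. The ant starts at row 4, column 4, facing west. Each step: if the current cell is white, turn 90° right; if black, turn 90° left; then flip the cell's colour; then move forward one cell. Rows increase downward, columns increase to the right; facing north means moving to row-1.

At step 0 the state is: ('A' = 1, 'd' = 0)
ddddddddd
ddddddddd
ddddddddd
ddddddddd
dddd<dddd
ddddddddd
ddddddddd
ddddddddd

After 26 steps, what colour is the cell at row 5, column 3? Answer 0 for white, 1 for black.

1

k=0  ddddddddd
ddddddddd
ddddddddd
ddddddddd
dddd<dddd
ddddddddd
ddddddddd
ddddddddd
k=1  ddddddddd
ddddddddd
ddddddddd
dddd^dddd
ddddAdddd
ddddddddd
ddddddddd
ddddddddd
k=2  ddddddddd
ddddddddd
ddddddddd
ddddA>ddd
ddddAdddd
ddddddddd
ddddddddd
ddddddddd
k=3  ddddddddd
ddddddddd
ddddddddd
ddddAAddd
ddddAvddd
ddddddddd
ddddddddd
ddddddddd
k=4  ddddddddd
ddddddddd
ddddddddd
ddddAAddd
dddd<Addd
ddddddddd
ddddddddd
ddddddddd
k=5  ddddddddd
ddddddddd
ddddddddd
ddddAAddd
dddddAddd
ddddvdddd
ddddddddd
ddddddddd
k=6  ddddddddd
ddddddddd
ddddddddd
ddddAAddd
dddddAddd
ddd<Adddd
ddddddddd
ddddddddd
k=7  ddddddddd
ddddddddd
ddddddddd
ddddAAddd
ddd^dAddd
dddAAdddd
ddddddddd
ddddddddd
k=8  ddddddddd
ddddddddd
ddddddddd
ddddAAddd
dddA>Addd
dddAAdddd
ddddddddd
ddddddddd
k=9  ddddddddd
ddddddddd
ddddddddd
ddddAAddd
dddAAAddd
dddAvdddd
ddddddddd
ddddddddd
k=10  ddddddddd
ddddddddd
ddddddddd
ddddAAddd
dddAAAddd
dddAd>ddd
ddddddddd
ddddddddd
k=11  ddddddddd
ddddddddd
ddddddddd
ddddAAddd
dddAAAddd
dddAdAddd
dddddvddd
ddddddddd
k=12  ddddddddd
ddddddddd
ddddddddd
ddddAAddd
dddAAAddd
dddAdAddd
dddd<Addd
ddddddddd
k=13  ddddddddd
ddddddddd
ddddddddd
ddddAAddd
dddAAAddd
dddA^Addd
ddddAAddd
ddddddddd
k=14  ddddddddd
ddddddddd
ddddddddd
ddddAAddd
dddAAAddd
dddAA>ddd
ddddAAddd
ddddddddd
k=15  ddddddddd
ddddddddd
ddddddddd
ddddAAddd
dddAA^ddd
dddAAdddd
ddddAAddd
ddddddddd
k=16  ddddddddd
ddddddddd
ddddddddd
ddddAAddd
dddA<dddd
dddAAdddd
ddddAAddd
ddddddddd
k=17  ddddddddd
ddddddddd
ddddddddd
ddddAAddd
dddAddddd
dddAvdddd
ddddAAddd
ddddddddd
k=18  ddddddddd
ddddddddd
ddddddddd
ddddAAddd
dddAddddd
dddAd>ddd
ddddAAddd
ddddddddd
k=19  ddddddddd
ddddddddd
ddddddddd
ddddAAddd
dddAddddd
dddAdAddd
ddddAvddd
ddddddddd
k=20  ddddddddd
ddddddddd
ddddddddd
ddddAAddd
dddAddddd
dddAdAddd
ddddAd>dd
ddddddddd
k=21  ddddddddd
ddddddddd
ddddddddd
ddddAAddd
dddAddddd
dddAdAddd
ddddAdAdd
ddddddvdd
k=22  ddddddddd
ddddddddd
ddddddddd
ddddAAddd
dddAddddd
dddAdAddd
ddddAdAdd
ddddd<Add
k=23  ddddddddd
ddddddddd
ddddddddd
ddddAAddd
dddAddddd
dddAdAddd
ddddA^Add
dddddAAdd
k=24  ddddddddd
ddddddddd
ddddddddd
ddddAAddd
dddAddddd
dddAdAddd
ddddAA>dd
dddddAAdd
k=25  ddddddddd
ddddddddd
ddddddddd
ddddAAddd
dddAddddd
dddAdA^dd
ddddAAddd
dddddAAdd
k=26  ddddddddd
ddddddddd
ddddddddd
ddddAAddd
dddAddddd
dddAdAA>d
ddddAAddd
dddddAAdd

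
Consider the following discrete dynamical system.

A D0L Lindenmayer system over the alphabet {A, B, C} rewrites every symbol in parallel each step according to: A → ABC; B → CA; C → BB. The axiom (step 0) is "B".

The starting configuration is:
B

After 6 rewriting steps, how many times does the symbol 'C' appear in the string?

t=0: B
t=1: CA
t=2: BBABC
t=3: CACAABCCABB
t=4: BBABCBBABCABCCABBBBABCCACA
t=5: CACAABCCABBCACAABCCABBABCCABBBBABCCACACACAABCCABBBBABCBBABC
t=6: BBABCBBABCABCCABBBBABCCACABBABCBBABCABCCABBBBABCCACAABCCAB…BBABCBBABCBBABCBBABCABCCABBBBABCCACACACAABCCABBCACAABCCABB  (len 137)

40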